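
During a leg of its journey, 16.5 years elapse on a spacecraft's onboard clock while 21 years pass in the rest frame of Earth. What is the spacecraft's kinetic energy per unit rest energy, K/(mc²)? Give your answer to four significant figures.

0.2727

From Δt = γΔτ: γ = 21/16.5 = 1.27273.
Since K = (γ−1)mc², K/(mc²) = 1.27273 − 1 = 0.2727.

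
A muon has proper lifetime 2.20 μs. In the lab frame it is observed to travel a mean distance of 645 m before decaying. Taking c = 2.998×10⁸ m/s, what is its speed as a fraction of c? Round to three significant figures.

d = βγcτ ⇒ βγ = d/(cτ) = 645.0 m / (659.56 m) = 0.97792.
β = (βγ)/√(1+(βγ)²) = 0.97792/√1.956328 = 0.699.

0.699c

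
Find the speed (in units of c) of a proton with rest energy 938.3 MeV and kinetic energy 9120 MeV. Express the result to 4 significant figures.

0.9956c

K = (γ−1)mc², so γ = 1 + 9120/938.3 = 10.72.
Then v/c = √(1 − γ⁻²) = √(1 − 0.00870183) = √0.99129817 = 0.9956.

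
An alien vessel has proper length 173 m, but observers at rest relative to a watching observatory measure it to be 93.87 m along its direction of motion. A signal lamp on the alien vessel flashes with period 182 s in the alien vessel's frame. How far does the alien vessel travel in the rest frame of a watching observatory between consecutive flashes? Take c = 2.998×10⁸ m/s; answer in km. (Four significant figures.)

From L = L₀/γ: γ = 173/93.87 = 1.84297.
β = √(1 − 1/γ²) = 0.83999. Lab-frame period = γτ = 1.84297×182 s = 335.42 s. Distance = βc × γτ = 0.83999 × 2.998×10⁸ m/s × 335.42 s = 8.4468×10^10 m = 8.447×10^7 km.

8.447×10^7 km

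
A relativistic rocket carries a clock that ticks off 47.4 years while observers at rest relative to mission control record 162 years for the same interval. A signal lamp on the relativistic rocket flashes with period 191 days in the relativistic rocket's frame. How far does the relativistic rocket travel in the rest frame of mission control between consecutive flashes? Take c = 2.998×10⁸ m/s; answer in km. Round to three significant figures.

From Δt = γΔτ: γ = 162/47.4 = 3.41772.
β = √(1 − 1/γ²) = 0.95624. Lab-frame period = γτ = 3.41772×191 days = 652.78 days. Distance = βc × γτ = 0.95624 × 2.998×10⁸ m/s × 56400192 s = 1.6169×10^16 m = 1.62×10^13 km.

1.62×10^13 km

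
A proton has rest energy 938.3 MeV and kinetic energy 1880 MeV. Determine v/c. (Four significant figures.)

0.9430

K = (γ−1)mc², so γ = 1 + 1880/938.3 = 3.0036.
Then v/c = √(1 − γ⁻²) = √(1 − 0.110845) = √0.889155 = 0.9430.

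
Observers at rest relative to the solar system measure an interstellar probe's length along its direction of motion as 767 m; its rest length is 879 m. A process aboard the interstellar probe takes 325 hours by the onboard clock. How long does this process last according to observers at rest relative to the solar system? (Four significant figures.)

372.5 hours

Length contraction gives γ = L₀/L = 879/767 = 1.14602.
Δt = γΔτ = 1.14602 × 325 = 372.5 hours.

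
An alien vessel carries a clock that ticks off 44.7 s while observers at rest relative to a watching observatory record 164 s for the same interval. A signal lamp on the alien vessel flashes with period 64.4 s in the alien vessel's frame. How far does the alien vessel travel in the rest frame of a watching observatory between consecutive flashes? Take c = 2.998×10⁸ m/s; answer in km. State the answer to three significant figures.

The time-dilation ratio gives γ = 164/44.7 = 3.6689.
β = √(1 − 1/γ²) = 0.96214. Lab-frame period = γτ = 3.6689×64.4 s = 236.28 s. Distance = βc × γτ = 0.96214 × 2.998×10⁸ m/s × 236.28 s = 6.8155×10^10 m = 6.82×10^7 km.

6.82×10^7 km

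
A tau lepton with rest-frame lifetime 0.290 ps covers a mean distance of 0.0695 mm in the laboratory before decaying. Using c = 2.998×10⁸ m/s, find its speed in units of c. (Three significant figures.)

0.624c

Let x = d/(cτ) = 6.950×10^-5 m / (2.998×10⁸ m/s × 2.900×10^-13 s) = 0.79938. Since d = βγcτ, x = βγ = β/√(1−β²).
Solving: β² = x²/(1+x²) = 0.639008/1.639008 = 0.389875, so β = 0.624.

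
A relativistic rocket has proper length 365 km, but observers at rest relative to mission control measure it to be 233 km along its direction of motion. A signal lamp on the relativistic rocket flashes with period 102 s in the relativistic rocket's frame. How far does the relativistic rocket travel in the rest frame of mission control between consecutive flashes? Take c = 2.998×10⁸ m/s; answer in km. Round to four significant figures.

Length contraction gives γ = L₀/L = 365/233 = 1.56652.
β = √(1 − 1/γ²) = 0.76974. Lab-frame period = γτ = 1.56652×102 s = 159.79 s. Distance = βc × γτ = 0.76974 × 2.998×10⁸ m/s × 159.79 s = 3.6874×10^10 m = 3.687×10^7 km.

3.687×10^7 km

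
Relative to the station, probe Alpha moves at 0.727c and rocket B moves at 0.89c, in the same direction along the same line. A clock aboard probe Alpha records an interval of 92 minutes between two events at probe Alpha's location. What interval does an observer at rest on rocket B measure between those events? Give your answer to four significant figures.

103.7 minutes

The velocity of probe Alpha relative to rocket B is (0.727 − 0.89)c / (1 − 0.727×0.89) = −0.4618c; relative speed 0.4618c.
At |u| = 0.4618c, γ = (1 − 0.213259)^(−1/2) = 1.1274.
The clock on probe Alpha records proper time, so rocket B measures Δt = γΔτ = 1.1274 × 92 = 103.7 minutes.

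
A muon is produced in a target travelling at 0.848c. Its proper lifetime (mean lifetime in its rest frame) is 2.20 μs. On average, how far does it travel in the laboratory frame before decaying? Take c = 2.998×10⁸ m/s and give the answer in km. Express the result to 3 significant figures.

Lorentz factor: γ = (1 − 0.719104)^(−1/2) = 1.8868.
Lab-frame lifetime: Δt = γτ = 1.8868 × 2.20 μs = 4.151 μs.
Distance: d = vΔt = 0.848 × 2.998×10⁸ m/s × 4.1510×10^-6 s = 1060 m = 1.06 km.

1.06 km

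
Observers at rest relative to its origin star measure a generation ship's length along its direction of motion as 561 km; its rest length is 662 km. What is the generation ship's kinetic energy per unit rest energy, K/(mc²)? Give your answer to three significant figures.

Length contraction gives γ = L₀/L = 662/561 = 1.18004.
Since K = (γ−1)mc², K/(mc²) = 1.18004 − 1 = 0.180.

0.180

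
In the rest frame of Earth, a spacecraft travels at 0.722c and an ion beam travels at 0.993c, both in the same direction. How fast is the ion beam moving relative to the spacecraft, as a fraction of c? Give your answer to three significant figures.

0.957c

Transform to the spacecraft's frame: u' = (u − v)/(1 − uv/c²).
u' = (0.993 − 0.722)/(1 − 0.993×0.722) = 0.271/0.283054 = 0.95741.
Speed in the spacecraft's frame: 0.957c (in the same direction).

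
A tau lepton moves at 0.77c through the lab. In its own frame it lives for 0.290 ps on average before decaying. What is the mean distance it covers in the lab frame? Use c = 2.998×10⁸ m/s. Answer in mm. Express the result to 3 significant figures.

γ = 1/√(1 − β²) = 1/√(1 − 0.5929) = 1/√0.4071 = 1/0.638044 = 1.5673.
Lab-frame lifetime: Δt = γτ = 1.5673 × 0.290 ps = 0.45452 ps.
Distance: d = vΔt = 0.77 × 2.998×10⁸ m/s × 4.5452×10^-13 s = 1.05×10^-4 m = 0.105 mm.

0.105 mm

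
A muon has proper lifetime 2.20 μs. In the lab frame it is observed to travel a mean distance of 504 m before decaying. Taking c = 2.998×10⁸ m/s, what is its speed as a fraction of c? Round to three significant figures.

0.607c

Lab distance = (lab lifetime)·v = γτ·βc, so βγ = d/(cτ) = 504.0/(2.998×10⁸ × 2.200×10^-6) = 0.76415.
With βγ = 0.76415: γ² = 1 + (βγ)² = 1.583925, and β = (βγ)/γ = 0.76415/1.25854 = 0.607.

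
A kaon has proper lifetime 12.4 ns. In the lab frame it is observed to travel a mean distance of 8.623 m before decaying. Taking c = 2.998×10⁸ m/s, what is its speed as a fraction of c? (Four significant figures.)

Let x = d/(cτ) = 8.623 m / (2.998×10⁸ m/s × 1.240×10^-8 s) = 2.3196. Since d = βγcτ, x = βγ = β/√(1−β²).
Solving: β² = x²/(1+x²) = 5.38054/6.38054 = 0.843273, so β = 0.9183.

0.9183c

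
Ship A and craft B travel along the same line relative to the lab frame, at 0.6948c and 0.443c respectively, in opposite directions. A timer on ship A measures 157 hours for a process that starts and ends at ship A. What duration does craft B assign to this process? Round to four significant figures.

318.4 hours

Speed of ship A in craft B's frame: u = (v_A + v_B)/(1 + v_A v_B/c²) = (0.6948 + 0.443)/(1 + 0.6948×0.443) = 1.1378/1.3077964 = 0.87001; |u| = 0.87001c.
At |u| = 0.87001c, γ = (1 − 0.756917)^(−1/2) = 2.0283.
Ship A's interval is proper; time dilation gives Δt_B = γΔτ = 2.0283 × 157 hours = 318.4 hours.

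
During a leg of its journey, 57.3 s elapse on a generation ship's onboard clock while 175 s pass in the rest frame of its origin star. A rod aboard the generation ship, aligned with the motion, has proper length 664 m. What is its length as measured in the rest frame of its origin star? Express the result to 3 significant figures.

γ = Δt/Δτ = 175/57.3 = 3.0541.
The rod contracts by the same γ: 664 m / 3.0541 = 217 m.

217 m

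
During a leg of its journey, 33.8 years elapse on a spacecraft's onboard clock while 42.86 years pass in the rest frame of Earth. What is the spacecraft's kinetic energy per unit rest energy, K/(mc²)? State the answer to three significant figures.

From Δt = γΔτ: γ = 42.86/33.8 = 1.26805.
Since K = (γ−1)mc², K/(mc²) = 1.26805 − 1 = 0.268.

0.268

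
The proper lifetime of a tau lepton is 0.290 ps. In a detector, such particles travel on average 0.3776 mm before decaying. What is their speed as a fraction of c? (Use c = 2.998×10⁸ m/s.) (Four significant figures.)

0.9745c

d = βγcτ ⇒ βγ = d/(cτ) = 3.776×10^-4 m / (8.6942×10^-5 m) = 4.3431.
β = (βγ)/√(1+(βγ)²) = 4.3431/√19.8625 = 0.9745.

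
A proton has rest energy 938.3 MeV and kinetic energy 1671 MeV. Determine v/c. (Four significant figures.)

γ = 1 + K/(mc²) = 1 + 1671/938.3 = 2.7809.
β = √(1 − 1/γ²) = √(1 − 0.129309) = √0.870691 = 0.9331.

0.9331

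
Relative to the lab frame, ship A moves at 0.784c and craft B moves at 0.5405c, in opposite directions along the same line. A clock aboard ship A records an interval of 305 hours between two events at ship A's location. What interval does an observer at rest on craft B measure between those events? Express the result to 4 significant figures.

831.5 hours

The velocity of ship A relative to craft B is (0.784 + 0.5405)c / (1 + 0.784×0.5405) = 0.93029c; relative speed 0.93029c.
γ for this relative speed: γ = 1/√(1 − 0.865439) = 2.7261.
Ship A's interval is proper; time dilation gives Δt_B = γΔτ = 2.7261 × 305 hours = 831.5 hours.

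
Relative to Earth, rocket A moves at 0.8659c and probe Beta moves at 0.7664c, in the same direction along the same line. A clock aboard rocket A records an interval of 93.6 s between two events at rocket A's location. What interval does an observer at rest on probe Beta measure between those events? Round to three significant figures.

Speed of rocket A in probe Beta's frame: u = (v_A − v_B)/(1 − v_A v_B/c²) = (0.8659 − 0.7664)/(1 − 0.8659×0.7664) = 0.0995/0.33637424 = 0.2958; |u| = 0.2958c.
At |u| = 0.2958c, γ = (1 − 0.0874976)^(−1/2) = 1.0468.
The clock on rocket A records proper time, so probe Beta measures Δt = γΔτ = 1.0468 × 93.6 = 98.0 s.

98.0 s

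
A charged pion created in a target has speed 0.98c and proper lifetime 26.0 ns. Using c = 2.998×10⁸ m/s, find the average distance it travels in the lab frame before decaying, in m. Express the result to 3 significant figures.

Lorentz factor: γ = (1 − 0.9604)^(−1/2) = 5.0252.
Lab-frame lifetime: Δt = γτ = 5.0252 × 26.0 ns = 130.66 ns.
Distance: d = vΔt = 0.98 × 2.998×10⁸ m/s × 1.3066×10^-7 s = 38.4 m.

38.4 m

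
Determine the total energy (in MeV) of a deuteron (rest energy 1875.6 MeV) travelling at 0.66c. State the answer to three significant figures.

With β = 0.66, γ = 1/√(1 − 0.66²) = 1/√0.5644 = 1.3311.
Total energy: E = γmc² = 1.3311 × 1875.6 MeV = 2500 MeV.

2500 MeV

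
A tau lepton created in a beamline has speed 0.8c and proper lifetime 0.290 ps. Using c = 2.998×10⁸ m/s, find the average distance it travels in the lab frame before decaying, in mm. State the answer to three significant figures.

0.116 mm

γ = 1/√(1 − β²) = 1/√(1 − 0.64) = 1/√0.36 = 1/0.6 = 1.6667.
Lab-frame lifetime: Δt = γτ = 1.6667 × 0.290 ps = 0.48334 ps.
Distance: d = vΔt = 0.8 × 2.998×10⁸ m/s × 4.8334×10^-13 s = 1.16×10^-4 m = 0.116 mm.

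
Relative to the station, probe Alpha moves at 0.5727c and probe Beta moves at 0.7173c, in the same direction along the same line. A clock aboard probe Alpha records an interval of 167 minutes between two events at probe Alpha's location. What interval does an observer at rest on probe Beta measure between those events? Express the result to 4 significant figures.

172.3 minutes

Speed of probe Alpha in probe Beta's frame: u = (v_A − v_B)/(1 − v_A v_B/c²) = (0.5727 − 0.7173)/(1 − 0.5727×0.7173) = −0.1446/0.58920229 = −0.24542; |u| = 0.24542c.
At |u| = 0.24542c, γ = (1 − 0.060231)^(−1/2) = 1.0315.
Probe Alpha's interval is proper; time dilation gives Δt_B = γΔτ = 1.0315 × 167 minutes = 172.3 minutes.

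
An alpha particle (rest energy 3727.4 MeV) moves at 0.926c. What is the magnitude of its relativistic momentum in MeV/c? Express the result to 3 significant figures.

With β = 0.926, γ = 1/√(1 − 0.926²) = 1/√0.142524 = 2.6488.
Momentum: p = γβ·mc = 2.6488 × 0.926 × 3727.4 MeV/c = 9140 MeV/c.

9140 MeV/c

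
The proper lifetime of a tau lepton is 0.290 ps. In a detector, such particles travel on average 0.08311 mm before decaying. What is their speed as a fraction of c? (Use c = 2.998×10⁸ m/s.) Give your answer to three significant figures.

0.691c

Lab distance = (lab lifetime)·v = γτ·βc, so βγ = d/(cτ) = 8.311×10^-5/(2.998×10⁸ × 2.900×10^-13) = 0.95592.
With βγ = 0.95592: γ² = 1 + (βγ)² = 1.913783, and β = (βγ)/γ = 0.95592/1.3834 = 0.691.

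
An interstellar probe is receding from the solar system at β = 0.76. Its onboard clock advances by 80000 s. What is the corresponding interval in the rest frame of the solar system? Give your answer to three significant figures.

γ = 1/√(1 − β²) = 1/√(1 − 0.5776) = 1/√0.4224 = 1/0.649923 = 1.5386.
The onboard clock measures proper time, so the interval in the rest frame of the solar system is dilated: Δt = γ·Δτ = 1.5386 × 80000 s = 1.23×10^5 s.

1.23×10^5 s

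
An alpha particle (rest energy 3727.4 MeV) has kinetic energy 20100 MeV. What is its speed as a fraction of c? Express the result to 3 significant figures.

0.988c

K = (γ−1)mc², so γ = 1 + 20100/3727.4 = 6.3925.
Then v/c = √(1 − γ⁻²) = √(1 − 0.0244714) = √0.9755286 = 0.988.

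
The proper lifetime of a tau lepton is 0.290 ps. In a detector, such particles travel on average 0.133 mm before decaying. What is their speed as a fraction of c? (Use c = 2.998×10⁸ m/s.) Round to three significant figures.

d = βγcτ ⇒ βγ = d/(cτ) = 1.330×10^-4 m / (8.6942×10^-5 m) = 1.5298.
β = (βγ)/√(1+(βγ)²) = 1.5298/√3.34029 = 0.837.

0.837c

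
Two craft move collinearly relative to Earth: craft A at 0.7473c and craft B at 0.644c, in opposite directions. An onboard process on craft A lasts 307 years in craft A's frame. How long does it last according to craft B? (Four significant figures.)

894.6 years

Speed of craft A in craft B's frame: u = (v_A + v_B)/(1 + v_A v_B/c²) = (0.7473 + 0.644)/(1 + 0.7473×0.644) = 1.3913/1.4812612 = 0.93927; |u| = 0.93927c.
At |u| = 0.93927c, γ = (1 − 0.882228)^(−1/2) = 2.9139.
The clock on craft A records proper time, so craft B measures Δt = γΔτ = 2.9139 × 307 = 894.6 years.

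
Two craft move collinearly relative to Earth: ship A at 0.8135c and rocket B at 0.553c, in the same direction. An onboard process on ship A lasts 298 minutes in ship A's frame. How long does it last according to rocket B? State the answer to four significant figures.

338.3 minutes

Transform ship A's velocity into rocket B's frame: (0.8135 − 0.553)/(1 − 0.8135·0.553) = 0.2605/0.5501345, so the relative speed is 0.47352c.
At |u| = 0.47352c, γ = (1 − 0.224221)^(−1/2) = 1.1354.
The clock on ship A records proper time, so rocket B measures Δt = γΔτ = 1.1354 × 298 = 338.3 minutes.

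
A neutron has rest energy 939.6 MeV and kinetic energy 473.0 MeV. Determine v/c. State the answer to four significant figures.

K = (γ−1)mc², so γ = 1 + 473.0/939.6 = 1.5034.
Then v/c = √(1 − γ⁻²) = √(1 − 0.442436) = √0.557564 = 0.7467.

0.7467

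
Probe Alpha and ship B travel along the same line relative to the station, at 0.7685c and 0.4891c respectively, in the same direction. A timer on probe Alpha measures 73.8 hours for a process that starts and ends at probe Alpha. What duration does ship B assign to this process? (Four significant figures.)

The velocity of probe Alpha relative to ship B is (0.7685 − 0.4891)c / (1 − 0.7685×0.4891) = 0.44767c; relative speed 0.44767c.
γ for this relative speed: γ = 1/√(1 − 0.200408) = 1.1183.
Probe Alpha's interval is proper; time dilation gives Δt_B = γΔτ = 1.1183 × 73.8 hours = 82.53 hours.

82.53 hours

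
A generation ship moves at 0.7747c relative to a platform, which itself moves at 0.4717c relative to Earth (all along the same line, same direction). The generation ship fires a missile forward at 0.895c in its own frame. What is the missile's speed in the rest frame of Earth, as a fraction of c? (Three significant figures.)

0.995c

Compose velocities in two stages. Stage 1 (into S'): u₁ = (0.895+0.7747)/(1+0.895×0.7747) = 0.98603.
Stage 2 (into S): u = (0.98603+0.4717)/(1+0.98603×0.4717) = 0.99496, so the speed is 0.995c.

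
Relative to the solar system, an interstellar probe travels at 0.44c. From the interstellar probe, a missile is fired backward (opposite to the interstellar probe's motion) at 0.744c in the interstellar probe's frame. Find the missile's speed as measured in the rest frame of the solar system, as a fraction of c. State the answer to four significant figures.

0.4520c

Relativistic velocity addition: u = (u' + v)/(1 + u'v/c²), with u' = −0.744c and v = 0.44c.
Numerator: −0.744 + 0.44 = −0.304. Denominator: 1 + (−0.744)(0.44) = 0.67264.
u = −0.304/0.67264 = −0.45195, so the speed is 0.4520c.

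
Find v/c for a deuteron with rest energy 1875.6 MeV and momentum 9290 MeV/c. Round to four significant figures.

0.9802

βγ = pc/(mc²) = 9290/1875.6 = 4.9531.
Since γ² = 1 + (βγ)² = 25.5332, γ = √25.5332 = 5.05304, and β = (βγ)/γ = 4.9531/5.05304 = 0.9802.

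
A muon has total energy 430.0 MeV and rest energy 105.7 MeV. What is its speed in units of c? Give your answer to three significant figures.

γ = E/(mc²) = 430.0/105.7 = 4.0681.
β = √(1 − 1/γ²) = √(1 − 0.060425) = √0.939575 = 0.969.

0.969c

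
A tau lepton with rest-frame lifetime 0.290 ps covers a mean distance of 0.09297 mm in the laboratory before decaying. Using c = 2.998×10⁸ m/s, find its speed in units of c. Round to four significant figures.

0.7304c

Lab distance = (lab lifetime)·v = γτ·βc, so βγ = d/(cτ) = 9.297×10^-5/(2.998×10⁸ × 2.900×10^-13) = 1.0693.
With βγ = 1.0693: γ² = 1 + (βγ)² = 2.1434, and β = (βγ)/γ = 1.0693/1.46404 = 0.7304.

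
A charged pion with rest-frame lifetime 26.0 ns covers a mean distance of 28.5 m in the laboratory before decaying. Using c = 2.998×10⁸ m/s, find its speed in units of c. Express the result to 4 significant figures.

Lab distance = (lab lifetime)·v = γτ·βc, so βγ = d/(cτ) = 28.50/(2.998×10⁸ × 2.600×10^-8) = 3.6563.
With βγ = 3.6563: γ² = 1 + (βγ)² = 14.3685, and β = (βγ)/γ = 3.6563/3.79058 = 0.9646.

0.9646c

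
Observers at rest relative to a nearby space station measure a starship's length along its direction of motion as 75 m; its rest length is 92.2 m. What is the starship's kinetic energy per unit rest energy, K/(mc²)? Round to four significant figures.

0.2293

γ = L₀/L = 92.2/75 = 1.22933.
K/(mc²) = γ − 1 = 1.22933 − 1 = 0.2293.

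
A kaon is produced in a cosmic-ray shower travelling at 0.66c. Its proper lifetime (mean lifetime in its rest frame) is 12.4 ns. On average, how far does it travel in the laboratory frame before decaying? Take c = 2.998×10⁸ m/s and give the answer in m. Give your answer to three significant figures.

β² = 0.4356, so γ = 1/√0.5644 = 1.3311.
Lab-frame lifetime: Δt = γτ = 1.3311 × 12.4 ns = 16.506 ns.
Distance: d = vΔt = 0.66 × 2.998×10⁸ m/s × 1.6506×10^-8 s = 3.27 m.

3.27 m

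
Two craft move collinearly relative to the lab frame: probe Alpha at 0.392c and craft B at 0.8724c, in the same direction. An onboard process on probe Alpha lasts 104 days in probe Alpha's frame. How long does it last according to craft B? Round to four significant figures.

The velocity of probe Alpha relative to craft B is (0.392 − 0.8724)c / (1 − 0.392×0.8724) = −0.73007c; relative speed 0.73007c.
At |u| = 0.73007c, γ = (1 − 0.533002)^(−1/2) = 1.4633.
Probe Alpha's interval is proper; time dilation gives Δt_B = γΔτ = 1.4633 × 104 days = 152.2 days.

152.2 days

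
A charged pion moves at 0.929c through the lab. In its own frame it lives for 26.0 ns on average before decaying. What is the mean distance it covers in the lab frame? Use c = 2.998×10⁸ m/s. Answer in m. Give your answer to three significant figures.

19.6 m

γ = 1/√(1 − β²) = 1/√(1 − 0.863041) = 1/√0.136959 = 1/0.37008 = 2.7021.
Lab-frame lifetime: Δt = γτ = 2.7021 × 26.0 ns = 70.255 ns.
Distance: d = vΔt = 0.929 × 2.998×10⁸ m/s × 7.0255×10^-8 s = 19.6 m.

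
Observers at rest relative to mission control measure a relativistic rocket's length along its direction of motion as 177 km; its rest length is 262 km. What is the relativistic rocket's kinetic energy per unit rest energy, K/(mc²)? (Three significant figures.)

From L = L₀/γ: γ = 262/177 = 1.48023.
Since K = (γ−1)mc², K/(mc²) = 1.48023 − 1 = 0.480.

0.480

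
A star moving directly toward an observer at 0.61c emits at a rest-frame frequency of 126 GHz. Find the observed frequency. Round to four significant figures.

Relativistic Doppler (source moving toward): f_obs = f_src · √((1+β)/(1−β)).
With β = 0.61: factor = √(1.61/0.39) = 2.0318.
f_obs = 126 × 2.0318 = 256.0 GHz.

256.0 GHz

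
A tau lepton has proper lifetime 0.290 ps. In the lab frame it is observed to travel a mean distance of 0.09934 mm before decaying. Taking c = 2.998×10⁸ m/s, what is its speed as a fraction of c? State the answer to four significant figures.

0.7525c

Lab distance = (lab lifetime)·v = γτ·βc, so βγ = d/(cτ) = 9.934×10^-5/(2.998×10⁸ × 2.900×10^-13) = 1.1426.
With βγ = 1.1426: γ² = 1 + (βγ)² = 2.30553, and β = (βγ)/γ = 1.1426/1.5184 = 0.7525.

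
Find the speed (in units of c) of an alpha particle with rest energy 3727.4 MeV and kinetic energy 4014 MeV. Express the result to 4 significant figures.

γ = 1 + K/(mc²) = 1 + 4014/3727.4 = 2.0769.
β = √(1 − 1/γ²) = √(1 − 0.23183) = √0.76817 = 0.8765.

0.8765c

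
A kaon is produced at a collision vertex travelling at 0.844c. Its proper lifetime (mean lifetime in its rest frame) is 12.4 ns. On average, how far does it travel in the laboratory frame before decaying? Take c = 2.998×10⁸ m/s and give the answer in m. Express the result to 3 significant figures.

5.85 m

With β = 0.844, γ = 1/√(1 − 0.844²) = 1/√0.287664 = 1.8645.
Lab-frame lifetime: Δt = γτ = 1.8645 × 12.4 ns = 23.12 ns.
Distance: d = vΔt = 0.844 × 2.998×10⁸ m/s × 2.3120×10^-8 s = 5.85 m.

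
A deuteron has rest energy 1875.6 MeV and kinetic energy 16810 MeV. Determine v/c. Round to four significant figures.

0.9949

γ = 1 + K/(mc²) = 1 + 16810/1875.6 = 9.9625.
β = √(1 − 1/γ²) = √(1 − 0.0100754) = √0.9899246 = 0.9949.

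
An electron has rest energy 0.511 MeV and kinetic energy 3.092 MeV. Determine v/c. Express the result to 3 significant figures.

0.990

γ = 1 + K/(mc²) = 1 + 3.092/0.511 = 7.0509.
β = √(1 − 1/γ²) = √(1 − 0.0201146) = √0.9798854 = 0.990.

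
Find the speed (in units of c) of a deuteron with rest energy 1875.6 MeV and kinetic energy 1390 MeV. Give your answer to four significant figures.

0.8186c

K = (γ−1)mc², so γ = 1 + 1390/1875.6 = 1.7411.
Then v/c = √(1 − γ⁻²) = √(1 − 0.329877) = √0.670123 = 0.8186.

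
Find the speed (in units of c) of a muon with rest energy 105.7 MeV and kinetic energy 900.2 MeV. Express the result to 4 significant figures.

K = (γ−1)mc², so γ = 1 + 900.2/105.7 = 9.5166.
Then v/c = √(1 − γ⁻²) = √(1 − 0.0110417) = √0.9889583 = 0.9945.

0.9945c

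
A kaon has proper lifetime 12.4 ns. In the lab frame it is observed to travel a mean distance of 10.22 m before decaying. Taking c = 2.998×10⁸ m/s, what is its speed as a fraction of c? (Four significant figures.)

0.9398c

Let x = d/(cτ) = 10.22 m / (2.998×10⁸ m/s × 1.240×10^-8 s) = 2.7491. Since d = βγcτ, x = βγ = β/√(1−β²).
Solving: β² = x²/(1+x²) = 7.55755/8.55755 = 0.883144, so β = 0.9398.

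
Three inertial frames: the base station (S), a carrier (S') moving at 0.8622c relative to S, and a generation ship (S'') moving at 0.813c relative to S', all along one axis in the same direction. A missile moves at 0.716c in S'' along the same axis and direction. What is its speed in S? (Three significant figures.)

0.997c

First combine the missile and generation ship (S''→S'): u₁ = (0.716 + 0.813)/(1 + 0.716×0.813) = 1.529/1.582108 = 0.96643.
Then combine with the carrier (S'→S): u = (0.96643 + 0.8622)/(1 + 0.96643×0.8622) = 1.82863/1.833255946 = 0.99748.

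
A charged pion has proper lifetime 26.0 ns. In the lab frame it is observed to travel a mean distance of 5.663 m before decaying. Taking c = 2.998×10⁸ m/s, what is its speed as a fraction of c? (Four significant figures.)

Lab distance = (lab lifetime)·v = γτ·βc, so βγ = d/(cτ) = 5.663/(2.998×10⁸ × 2.600×10^-8) = 0.72651.
With βγ = 0.72651: γ² = 1 + (βγ)² = 1.527817, and β = (βγ)/γ = 0.72651/1.23605 = 0.5878.

0.5878c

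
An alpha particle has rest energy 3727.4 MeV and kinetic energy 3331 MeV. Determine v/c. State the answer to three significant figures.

0.849

γ = 1 + K/(mc²) = 1 + 3331/3727.4 = 1.8937.
β = √(1 − 1/γ²) = √(1 − 0.278854) = √0.721146 = 0.849.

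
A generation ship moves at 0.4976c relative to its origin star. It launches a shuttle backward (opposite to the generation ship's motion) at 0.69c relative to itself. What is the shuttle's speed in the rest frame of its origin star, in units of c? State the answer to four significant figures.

In units of c, u = (u' + v)/(1 + u'v) with u' = −0.69 and v = 0.4976.
Numerator: −0.69 + 0.4976 = −0.1924. Denominator: 1 + (−0.69)(0.4976) = 0.656656.
u = −0.1924/0.656656 = −0.293, so the speed is 0.2930c.

0.2930c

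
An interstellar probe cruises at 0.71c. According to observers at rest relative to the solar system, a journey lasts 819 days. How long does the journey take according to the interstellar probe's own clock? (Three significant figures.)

577 days

With β = 0.71, γ = 1/√(1 − 0.71²) = 1/√0.4959 = 1.42.
The interstellar probe's clock runs slow as seen from the solar system, so Δτ = Δt/γ = 819/1.42 = 577 days.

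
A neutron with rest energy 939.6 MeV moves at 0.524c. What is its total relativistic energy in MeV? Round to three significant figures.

γ = 1/√(1 − β²) = 1/√(1 − 0.274576) = 1/√0.725424 = 1/0.851718 = 1.1741.
Total energy: E = γmc² = 1.1741 × 939.6 MeV = 1100 MeV.

1100 MeV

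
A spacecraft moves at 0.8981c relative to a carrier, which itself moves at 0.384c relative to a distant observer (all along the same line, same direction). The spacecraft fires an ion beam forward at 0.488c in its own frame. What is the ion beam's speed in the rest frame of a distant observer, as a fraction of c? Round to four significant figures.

Apply u = (u'+v)/(1+u'v) twice. Ion beam in the carrier frame: (0.488+0.8981)/(1+0.488·0.8981) = 1.3861/1.4382728 = 0.96373c.
That velocity, transformed to the rest frame of a distant observer: (0.96373+0.384)/(1+0.96373·0.384) = 1.34773/1.37007232 = 0.98369c.

0.9837c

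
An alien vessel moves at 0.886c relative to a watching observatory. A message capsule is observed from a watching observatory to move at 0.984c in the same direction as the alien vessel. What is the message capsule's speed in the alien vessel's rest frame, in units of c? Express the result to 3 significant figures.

Transform to the alien vessel's frame: u' = (u − v)/(1 − uv/c²).
u' = (0.984 − 0.886)/(1 − 0.984×0.886) = 0.098/0.128176 = 0.76457.
Speed in the alien vessel's frame: 0.765c (in the same direction).

0.765c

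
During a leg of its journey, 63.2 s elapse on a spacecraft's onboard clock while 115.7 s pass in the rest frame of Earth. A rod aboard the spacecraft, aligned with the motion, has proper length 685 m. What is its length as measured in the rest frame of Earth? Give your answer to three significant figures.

374 m

γ = Δt/Δτ = 115.7/63.2 = 1.8307.
The rod contracts by the same γ: 685 m / 1.8307 = 374 m.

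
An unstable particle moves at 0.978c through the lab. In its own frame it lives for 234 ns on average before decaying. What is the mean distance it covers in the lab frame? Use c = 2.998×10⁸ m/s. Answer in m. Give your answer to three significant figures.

β² = 0.956484, so γ = 1/√0.043516 = 4.7938.
Lab-frame lifetime: Δt = γτ = 4.7938 × 234 ns = 1121.7 ns.
Distance: d = vΔt = 0.978 × 2.998×10⁸ m/s × 1.1217×10^-6 s = 329 m.

329 m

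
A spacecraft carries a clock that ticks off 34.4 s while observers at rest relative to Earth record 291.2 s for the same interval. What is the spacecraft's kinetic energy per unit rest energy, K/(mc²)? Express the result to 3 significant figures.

From Δt = γΔτ: γ = 291.2/34.4 = 8.46512.
K/(mc²) = γ − 1 = 8.46512 − 1 = 7.47.

7.47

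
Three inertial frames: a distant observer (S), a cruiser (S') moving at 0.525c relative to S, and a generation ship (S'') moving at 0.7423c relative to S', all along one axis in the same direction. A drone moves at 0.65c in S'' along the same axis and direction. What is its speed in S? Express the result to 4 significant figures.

0.9806c

Compose velocities in two stages. Stage 1 (into S'): u₁ = (0.65+0.7423)/(1+0.65×0.7423) = 0.93916.
Stage 2 (into S): u = (0.93916+0.525)/(1+0.93916×0.525) = 0.98064, so the speed is 0.9806c.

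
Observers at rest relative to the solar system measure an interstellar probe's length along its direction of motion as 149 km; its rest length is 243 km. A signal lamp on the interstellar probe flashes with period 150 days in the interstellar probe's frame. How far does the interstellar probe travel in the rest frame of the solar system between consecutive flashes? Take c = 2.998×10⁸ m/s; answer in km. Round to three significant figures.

5.01×10^12 km

From L = L₀/γ: γ = 243/149 = 1.63087.
β = √(1 − 1/γ²) = 0.78995. Lab-frame period = γτ = 1.63087×150 days = 244.63 days. Distance = βc × γτ = 0.78995 × 2.998×10⁸ m/s × 21136032 s = 5.0056×10^15 m = 5.01×10^12 km.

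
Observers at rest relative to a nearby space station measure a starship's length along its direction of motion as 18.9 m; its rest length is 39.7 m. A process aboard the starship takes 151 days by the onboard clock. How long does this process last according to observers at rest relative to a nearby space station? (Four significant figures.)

Length contraction gives γ = L₀/L = 39.7/18.9 = 2.10053.
Δt = γΔτ = 2.10053 × 151 = 317.2 days.

317.2 days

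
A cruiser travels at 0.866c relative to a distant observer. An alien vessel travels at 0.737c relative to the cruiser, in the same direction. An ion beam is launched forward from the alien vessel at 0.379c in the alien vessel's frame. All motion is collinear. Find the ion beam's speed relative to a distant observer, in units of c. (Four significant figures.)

0.9903c

Compose velocities in two stages. Stage 1 (into S'): u₁ = (0.379+0.737)/(1+0.379×0.737) = 0.87234.
Stage 2 (into S): u = (0.87234+0.866)/(1+0.87234×0.866) = 0.99026, so the speed is 0.9903c.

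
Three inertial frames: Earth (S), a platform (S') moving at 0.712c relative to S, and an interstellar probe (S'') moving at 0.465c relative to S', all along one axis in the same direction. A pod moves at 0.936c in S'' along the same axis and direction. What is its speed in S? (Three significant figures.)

Compose velocities in two stages. Stage 1 (into S'): u₁ = (0.936+0.465)/(1+0.936×0.465) = 0.97614.
Stage 2 (into S): u = (0.97614+0.712)/(1+0.97614×0.712) = 0.99595, so the speed is 0.996c.

0.996c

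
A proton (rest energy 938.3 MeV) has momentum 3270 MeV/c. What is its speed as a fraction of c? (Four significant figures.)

0.9612c

pc/(mc²) = 3270/938.3 = 3.485 = βγ = β/√(1−β²).
So β² = x²/(1 + x²) with x = 3.485: x² = 12.1452, β² = 12.1452/13.1452 = 0.923927, β = 0.9612.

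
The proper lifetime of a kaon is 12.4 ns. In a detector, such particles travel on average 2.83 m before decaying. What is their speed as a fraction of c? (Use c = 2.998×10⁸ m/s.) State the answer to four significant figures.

0.6057c

d = βγcτ ⇒ βγ = d/(cτ) = 2.830 m / (3.71752 m) = 0.76126.
β = (βγ)/√(1+(βγ)²) = 0.76126/√1.579517 = 0.6057.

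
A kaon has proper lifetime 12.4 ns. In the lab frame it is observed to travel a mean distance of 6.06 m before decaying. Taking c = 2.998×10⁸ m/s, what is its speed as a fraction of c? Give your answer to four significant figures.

Let x = d/(cτ) = 6.060 m / (2.998×10⁸ m/s × 1.240×10^-8 s) = 1.6301. Since d = βγcτ, x = βγ = β/√(1−β²).
Solving: β² = x²/(1+x²) = 2.65723/3.65723 = 0.726569, so β = 0.8524.

0.8524c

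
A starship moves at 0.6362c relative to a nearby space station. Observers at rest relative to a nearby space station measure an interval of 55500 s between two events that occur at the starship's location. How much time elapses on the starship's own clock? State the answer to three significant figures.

Lorentz factor: γ = (1 − 0.40475044)^(−1/2) = 1.2961.
The starship's clock runs slow as seen from a nearby space station, so Δτ = Δt/γ = 55500/1.2961 = 42800 s.

42800 s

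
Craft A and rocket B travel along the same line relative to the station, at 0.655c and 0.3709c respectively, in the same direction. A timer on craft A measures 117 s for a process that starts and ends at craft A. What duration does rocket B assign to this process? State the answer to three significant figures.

126 s

Transform craft A's velocity into rocket B's frame: (0.655 − 0.3709)/(1 − 0.655·0.3709) = 0.2841/0.7570605, so the relative speed is 0.37527c.
γ for this relative speed: γ = 1/√(1 − 0.140828) = 1.0788.
Craft A's interval is proper; time dilation gives Δt_B = γΔτ = 1.0788 × 117 s = 126 s.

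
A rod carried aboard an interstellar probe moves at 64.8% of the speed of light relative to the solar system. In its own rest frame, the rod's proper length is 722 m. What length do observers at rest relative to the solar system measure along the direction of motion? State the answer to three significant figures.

550 m

β² = 0.419904, so γ = 1/√0.580096 = 1.313.
Length contraction: L = L₀/γ = 722/1.313 = 550 m.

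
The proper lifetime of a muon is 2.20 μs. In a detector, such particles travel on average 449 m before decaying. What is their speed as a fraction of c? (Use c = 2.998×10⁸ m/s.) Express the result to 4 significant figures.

0.5627c

Lab distance = (lab lifetime)·v = γτ·βc, so βγ = d/(cτ) = 449.0/(2.998×10⁸ × 2.200×10^-6) = 0.68076.
With βγ = 0.68076: γ² = 1 + (βγ)² = 1.463434, and β = (βγ)/γ = 0.68076/1.20972 = 0.5627.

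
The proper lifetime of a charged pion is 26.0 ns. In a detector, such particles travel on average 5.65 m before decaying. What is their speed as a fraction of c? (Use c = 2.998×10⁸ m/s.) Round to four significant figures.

d = βγcτ ⇒ βγ = d/(cτ) = 5.650 m / (7.7948 m) = 0.72484.
β = (βγ)/√(1+(βγ)²) = 0.72484/√1.525393 = 0.5869.

0.5869c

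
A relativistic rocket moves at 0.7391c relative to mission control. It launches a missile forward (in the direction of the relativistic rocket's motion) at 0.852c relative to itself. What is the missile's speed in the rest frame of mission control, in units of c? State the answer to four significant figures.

0.9763c

Relativistic velocity addition: u = (u' + v)/(1 + u'v/c²), with u' = 0.852c and v = 0.7391c.
Numerator: 0.852 + 0.7391 = 1.5911. Denominator: 1 + (0.852)(0.7391) = 1.6297132.
u = 1.5911/1.6297132 = 0.97631, so the speed is 0.9763c.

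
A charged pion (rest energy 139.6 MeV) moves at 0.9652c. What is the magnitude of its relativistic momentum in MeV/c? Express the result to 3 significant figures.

With β = 0.9652, γ = 1/√(1 − 0.9652²) = 1/√0.06838896 = 3.8239.
Momentum: p = γβ·mc = 3.8239 × 0.9652 × 139.6 MeV/c = 515 MeV/c.

515 MeV/c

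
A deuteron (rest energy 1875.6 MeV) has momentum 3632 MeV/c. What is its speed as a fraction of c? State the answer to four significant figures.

βγ = pc/(mc²) = 3632/1875.6 = 1.9364.
Since γ² = 1 + (βγ)² = 4.74964, γ = √4.74964 = 2.17937, and β = (βγ)/γ = 1.9364/2.17937 = 0.8885.

0.8885c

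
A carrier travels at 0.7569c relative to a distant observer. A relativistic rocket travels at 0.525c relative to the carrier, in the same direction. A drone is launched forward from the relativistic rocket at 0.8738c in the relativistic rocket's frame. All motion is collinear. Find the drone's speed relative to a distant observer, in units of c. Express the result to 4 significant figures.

0.9942c

Compose velocities in two stages. Stage 1 (into S'): u₁ = (0.8738+0.525)/(1+0.8738×0.525) = 0.95891.
Stage 2 (into S): u = (0.95891+0.7569)/(1+0.95891×0.7569) = 0.99421, so the speed is 0.9942c.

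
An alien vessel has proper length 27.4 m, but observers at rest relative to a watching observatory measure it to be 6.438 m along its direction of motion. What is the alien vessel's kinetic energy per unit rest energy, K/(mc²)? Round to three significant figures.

Length contraction gives γ = L₀/L = 27.4/6.438 = 4.25598.
K/(mc²) = γ − 1 = 4.25598 − 1 = 3.26.

3.26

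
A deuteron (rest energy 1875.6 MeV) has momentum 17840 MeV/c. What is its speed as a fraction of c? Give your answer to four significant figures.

0.9945c

βγ = pc/(mc²) = 17840/1875.6 = 9.5116.
Since γ² = 1 + (βγ)² = 91.4705, γ = √91.4705 = 9.56402, and β = (βγ)/γ = 9.5116/9.56402 = 0.9945.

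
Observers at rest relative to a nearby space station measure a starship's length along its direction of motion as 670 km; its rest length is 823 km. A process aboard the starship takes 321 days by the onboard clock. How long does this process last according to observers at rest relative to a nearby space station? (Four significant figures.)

γ = L₀/L = 823/670 = 1.22836.
The same γ dilates the second interval: 1.22836 × 321 days = 394.3 days.

394.3 days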